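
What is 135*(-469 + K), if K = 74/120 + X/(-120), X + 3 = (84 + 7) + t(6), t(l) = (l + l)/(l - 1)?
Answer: -1266669/20 ≈ -63333.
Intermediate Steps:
t(l) = 2*l/(-1 + l) (t(l) = (2*l)/(-1 + l) = 2*l/(-1 + l))
X = 452/5 (X = -3 + ((84 + 7) + 2*6/(-1 + 6)) = -3 + (91 + 2*6/5) = -3 + (91 + 2*6*(⅕)) = -3 + (91 + 12/5) = -3 + 467/5 = 452/5 ≈ 90.400)
K = -41/300 (K = 74/120 + (452/5)/(-120) = 74*(1/120) + (452/5)*(-1/120) = 37/60 - 113/150 = -41/300 ≈ -0.13667)
135*(-469 + K) = 135*(-469 - 41/300) = 135*(-140741/300) = -1266669/20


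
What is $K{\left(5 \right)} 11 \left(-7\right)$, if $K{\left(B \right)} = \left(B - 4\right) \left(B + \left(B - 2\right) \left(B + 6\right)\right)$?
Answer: $-2926$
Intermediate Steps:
$K{\left(B \right)} = \left(-4 + B\right) \left(B + \left(-2 + B\right) \left(6 + B\right)\right)$
$K{\left(5 \right)} 11 \left(-7\right) = \left(48 + 5^{2} + 5^{3} - 160\right) 11 \left(-7\right) = \left(48 + 25 + 125 - 160\right) 11 \left(-7\right) = 38 \cdot 11 \left(-7\right) = 418 \left(-7\right) = -2926$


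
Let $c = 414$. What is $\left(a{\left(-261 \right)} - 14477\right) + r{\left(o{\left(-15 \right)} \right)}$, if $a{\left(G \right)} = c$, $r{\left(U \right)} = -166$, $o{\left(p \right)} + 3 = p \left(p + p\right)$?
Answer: $-14229$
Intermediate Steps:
$o{\left(p \right)} = -3 + 2 p^{2}$ ($o{\left(p \right)} = -3 + p \left(p + p\right) = -3 + p 2 p = -3 + 2 p^{2}$)
$a{\left(G \right)} = 414$
$\left(a{\left(-261 \right)} - 14477\right) + r{\left(o{\left(-15 \right)} \right)} = \left(414 - 14477\right) - 166 = -14063 - 166 = -14229$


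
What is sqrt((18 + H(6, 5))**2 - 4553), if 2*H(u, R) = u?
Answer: 4*I*sqrt(257) ≈ 64.125*I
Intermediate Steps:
H(u, R) = u/2
sqrt((18 + H(6, 5))**2 - 4553) = sqrt((18 + (1/2)*6)**2 - 4553) = sqrt((18 + 3)**2 - 4553) = sqrt(21**2 - 4553) = sqrt(441 - 4553) = sqrt(-4112) = 4*I*sqrt(257)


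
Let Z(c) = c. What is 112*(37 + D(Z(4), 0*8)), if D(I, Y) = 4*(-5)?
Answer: 1904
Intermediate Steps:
D(I, Y) = -20
112*(37 + D(Z(4), 0*8)) = 112*(37 - 20) = 112*17 = 1904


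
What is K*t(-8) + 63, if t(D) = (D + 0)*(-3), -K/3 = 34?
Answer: -2385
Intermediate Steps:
K = -102 (K = -3*34 = -102)
t(D) = -3*D (t(D) = D*(-3) = -3*D)
K*t(-8) + 63 = -(-306)*(-8) + 63 = -102*24 + 63 = -2448 + 63 = -2385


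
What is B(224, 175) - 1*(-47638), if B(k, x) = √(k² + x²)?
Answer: 47638 + 7*√1649 ≈ 47922.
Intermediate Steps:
B(224, 175) - 1*(-47638) = √(224² + 175²) - 1*(-47638) = √(50176 + 30625) + 47638 = √80801 + 47638 = 7*√1649 + 47638 = 47638 + 7*√1649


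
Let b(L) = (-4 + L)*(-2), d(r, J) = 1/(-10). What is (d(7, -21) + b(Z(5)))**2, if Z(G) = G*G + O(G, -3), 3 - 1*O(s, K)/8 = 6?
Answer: 3481/100 ≈ 34.810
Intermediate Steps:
O(s, K) = -24 (O(s, K) = 24 - 8*6 = 24 - 48 = -24)
d(r, J) = -1/10
Z(G) = -24 + G**2 (Z(G) = G*G - 24 = G**2 - 24 = -24 + G**2)
b(L) = 8 - 2*L
(d(7, -21) + b(Z(5)))**2 = (-1/10 + (8 - 2*(-24 + 5**2)))**2 = (-1/10 + (8 - 2*(-24 + 25)))**2 = (-1/10 + (8 - 2*1))**2 = (-1/10 + (8 - 2))**2 = (-1/10 + 6)**2 = (59/10)**2 = 3481/100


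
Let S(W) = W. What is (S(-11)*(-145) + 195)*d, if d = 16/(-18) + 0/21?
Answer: -14320/9 ≈ -1591.1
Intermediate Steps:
d = -8/9 (d = 16*(-1/18) + 0*(1/21) = -8/9 + 0 = -8/9 ≈ -0.88889)
(S(-11)*(-145) + 195)*d = (-11*(-145) + 195)*(-8/9) = (1595 + 195)*(-8/9) = 1790*(-8/9) = -14320/9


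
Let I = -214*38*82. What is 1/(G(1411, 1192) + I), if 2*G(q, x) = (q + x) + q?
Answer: -1/664817 ≈ -1.5042e-6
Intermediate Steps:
I = -666824 (I = -8132*82 = -666824)
G(q, x) = q + x/2 (G(q, x) = ((q + x) + q)/2 = (x + 2*q)/2 = q + x/2)
1/(G(1411, 1192) + I) = 1/((1411 + (½)*1192) - 666824) = 1/((1411 + 596) - 666824) = 1/(2007 - 666824) = 1/(-664817) = -1/664817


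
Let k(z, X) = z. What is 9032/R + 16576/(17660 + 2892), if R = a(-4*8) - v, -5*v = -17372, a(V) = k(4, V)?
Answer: -1429691/796023 ≈ -1.7960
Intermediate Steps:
a(V) = 4
v = 17372/5 (v = -⅕*(-17372) = 17372/5 ≈ 3474.4)
R = -17352/5 (R = 4 - 1*17372/5 = 4 - 17372/5 = -17352/5 ≈ -3470.4)
9032/R + 16576/(17660 + 2892) = 9032/(-17352/5) + 16576/(17660 + 2892) = 9032*(-5/17352) + 16576/20552 = -5645/2169 + 16576*(1/20552) = -5645/2169 + 296/367 = -1429691/796023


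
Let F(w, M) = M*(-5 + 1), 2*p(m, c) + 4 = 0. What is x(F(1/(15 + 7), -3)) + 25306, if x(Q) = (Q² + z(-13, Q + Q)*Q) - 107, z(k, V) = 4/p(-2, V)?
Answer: 25319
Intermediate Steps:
p(m, c) = -2 (p(m, c) = -2 + (½)*0 = -2 + 0 = -2)
z(k, V) = -2 (z(k, V) = 4/(-2) = 4*(-½) = -2)
F(w, M) = -4*M (F(w, M) = M*(-4) = -4*M)
x(Q) = -107 + Q² - 2*Q (x(Q) = (Q² - 2*Q) - 107 = -107 + Q² - 2*Q)
x(F(1/(15 + 7), -3)) + 25306 = (-107 + (-4*(-3))² - (-8)*(-3)) + 25306 = (-107 + 12² - 2*12) + 25306 = (-107 + 144 - 24) + 25306 = 13 + 25306 = 25319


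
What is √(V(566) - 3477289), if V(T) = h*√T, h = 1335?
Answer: √(-3477289 + 1335*√566) ≈ 1856.2*I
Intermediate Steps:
V(T) = 1335*√T
√(V(566) - 3477289) = √(1335*√566 - 3477289) = √(-3477289 + 1335*√566)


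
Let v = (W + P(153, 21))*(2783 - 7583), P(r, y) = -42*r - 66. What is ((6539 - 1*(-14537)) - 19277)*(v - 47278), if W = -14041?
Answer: 177221508478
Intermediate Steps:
P(r, y) = -66 - 42*r
v = 98558400 (v = (-14041 + (-66 - 42*153))*(2783 - 7583) = (-14041 + (-66 - 6426))*(-4800) = (-14041 - 6492)*(-4800) = -20533*(-4800) = 98558400)
((6539 - 1*(-14537)) - 19277)*(v - 47278) = ((6539 - 1*(-14537)) - 19277)*(98558400 - 47278) = ((6539 + 14537) - 19277)*98511122 = (21076 - 19277)*98511122 = 1799*98511122 = 177221508478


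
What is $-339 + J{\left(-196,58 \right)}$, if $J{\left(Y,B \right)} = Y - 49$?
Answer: $-584$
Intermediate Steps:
$J{\left(Y,B \right)} = -49 + Y$ ($J{\left(Y,B \right)} = Y - 49 = -49 + Y$)
$-339 + J{\left(-196,58 \right)} = -339 - 245 = -584$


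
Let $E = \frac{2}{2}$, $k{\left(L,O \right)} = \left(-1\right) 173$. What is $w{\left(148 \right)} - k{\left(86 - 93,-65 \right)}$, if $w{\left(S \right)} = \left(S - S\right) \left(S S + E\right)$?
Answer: $173$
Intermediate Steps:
$k{\left(L,O \right)} = -173$
$E = 1$ ($E = 2 \cdot \frac{1}{2} = 1$)
$w{\left(S \right)} = 0$ ($w{\left(S \right)} = \left(S - S\right) \left(S S + 1\right) = 0 \left(S^{2} + 1\right) = 0 \left(1 + S^{2}\right) = 0$)
$w{\left(148 \right)} - k{\left(86 - 93,-65 \right)} = 0 - -173 = 0 + 173 = 173$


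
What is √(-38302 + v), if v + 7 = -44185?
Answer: 3*I*√9166 ≈ 287.22*I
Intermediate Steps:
v = -44192 (v = -7 - 44185 = -44192)
√(-38302 + v) = √(-38302 - 44192) = √(-82494) = 3*I*√9166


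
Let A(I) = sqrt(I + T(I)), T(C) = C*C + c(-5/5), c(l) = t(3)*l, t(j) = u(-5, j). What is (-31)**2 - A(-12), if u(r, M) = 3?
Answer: 961 - sqrt(129) ≈ 949.64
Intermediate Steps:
t(j) = 3
c(l) = 3*l
T(C) = -3 + C**2 (T(C) = C*C + 3*(-5/5) = C**2 + 3*(-5*1/5) = C**2 + 3*(-1) = C**2 - 3 = -3 + C**2)
A(I) = sqrt(-3 + I + I**2) (A(I) = sqrt(I + (-3 + I**2)) = sqrt(-3 + I + I**2))
(-31)**2 - A(-12) = (-31)**2 - sqrt(-3 - 12 + (-12)**2) = 961 - sqrt(-3 - 12 + 144) = 961 - sqrt(129)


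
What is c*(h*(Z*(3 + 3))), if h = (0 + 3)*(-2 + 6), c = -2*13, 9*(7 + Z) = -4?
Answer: 13936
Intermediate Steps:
Z = -67/9 (Z = -7 + (1/9)*(-4) = -7 - 4/9 = -67/9 ≈ -7.4444)
c = -26
h = 12 (h = 3*4 = 12)
c*(h*(Z*(3 + 3))) = -312*(-67*(3 + 3)/9) = -312*(-67/9*6) = -312*(-134)/3 = -26*(-536) = 13936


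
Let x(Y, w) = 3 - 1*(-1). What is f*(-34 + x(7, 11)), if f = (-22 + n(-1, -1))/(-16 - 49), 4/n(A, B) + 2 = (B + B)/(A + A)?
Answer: -12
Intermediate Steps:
n(A, B) = 4/(-2 + B/A) (n(A, B) = 4/(-2 + (B + B)/(A + A)) = 4/(-2 + (2*B)/((2*A))) = 4/(-2 + (2*B)*(1/(2*A))) = 4/(-2 + B/A))
x(Y, w) = 4 (x(Y, w) = 3 + 1 = 4)
f = ⅖ (f = (-22 - 4*(-1)/(-1*(-1) + 2*(-1)))/(-16 - 49) = (-22 - 4*(-1)/(1 - 2))/(-65) = (-22 - 4*(-1)/(-1))*(-1/65) = (-22 - 4*(-1)*(-1))*(-1/65) = (-22 - 4)*(-1/65) = -26*(-1/65) = ⅖ ≈ 0.40000)
f*(-34 + x(7, 11)) = 2*(-34 + 4)/5 = (⅖)*(-30) = -12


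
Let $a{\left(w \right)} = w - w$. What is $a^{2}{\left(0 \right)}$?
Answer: $0$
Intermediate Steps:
$a{\left(w \right)} = 0$
$a^{2}{\left(0 \right)} = 0^{2} = 0$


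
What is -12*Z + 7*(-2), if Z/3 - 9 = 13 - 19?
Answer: -122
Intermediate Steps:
Z = 9 (Z = 27 + 3*(13 - 19) = 27 + 3*(-6) = 27 - 18 = 9)
-12*Z + 7*(-2) = -12*9 + 7*(-2) = -108 - 14 = -122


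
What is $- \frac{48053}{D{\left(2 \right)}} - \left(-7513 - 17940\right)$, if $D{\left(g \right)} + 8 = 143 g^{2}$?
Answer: $\frac{14307439}{564} \approx 25368.0$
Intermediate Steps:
$D{\left(g \right)} = -8 + 143 g^{2}$
$- \frac{48053}{D{\left(2 \right)}} - \left(-7513 - 17940\right) = - \frac{48053}{-8 + 143 \cdot 2^{2}} - \left(-7513 - 17940\right) = - \frac{48053}{-8 + 143 \cdot 4} - \left(-7513 - 17940\right) = - \frac{48053}{-8 + 572} - -25453 = - \frac{48053}{564} + 25453 = \frac{14307439}{564}$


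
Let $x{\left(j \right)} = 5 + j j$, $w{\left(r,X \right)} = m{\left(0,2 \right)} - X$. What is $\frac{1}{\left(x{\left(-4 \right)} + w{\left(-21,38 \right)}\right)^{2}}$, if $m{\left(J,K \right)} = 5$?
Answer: $\frac{1}{144} \approx 0.0069444$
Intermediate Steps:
$w{\left(r,X \right)} = 5 - X$
$x{\left(j \right)} = 5 + j^{2}$
$\frac{1}{\left(x{\left(-4 \right)} + w{\left(-21,38 \right)}\right)^{2}} = \frac{1}{\left(\left(5 + \left(-4\right)^{2}\right) + \left(5 - 38\right)\right)^{2}} = \frac{1}{\left(\left(5 + 16\right) + \left(5 - 38\right)\right)^{2}} = \frac{1}{\left(21 - 33\right)^{2}} = \frac{1}{\left(-12\right)^{2}} = \frac{1}{144}$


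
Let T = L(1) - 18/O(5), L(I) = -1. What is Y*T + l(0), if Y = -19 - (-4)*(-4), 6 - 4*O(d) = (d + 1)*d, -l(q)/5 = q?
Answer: -70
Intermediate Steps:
l(q) = -5*q
O(d) = 3/2 - d*(1 + d)/4 (O(d) = 3/2 - (d + 1)*d/4 = 3/2 - (1 + d)*d/4 = 3/2 - d*(1 + d)/4)
Y = -35 (Y = -19 - 1*16 = -19 - 16 = -35)
T = 2 (T = -1 - 18/(3/2 - 1/4*5 - 1/4*5**2) = -1 - 18/(3/2 - 5/4 - 1/4*25) = -1 - 18/(3/2 - 5/4 - 25/4) = -1 - 18/(-6) = -1 - 18*(-1/6) = -1 + 3 = 2)
Y*T + l(0) = -35*2 - 5*0 = -70 + 0 = -70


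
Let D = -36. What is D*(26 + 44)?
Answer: -2520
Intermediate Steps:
D*(26 + 44) = -36*(26 + 44) = -36*70 = -2520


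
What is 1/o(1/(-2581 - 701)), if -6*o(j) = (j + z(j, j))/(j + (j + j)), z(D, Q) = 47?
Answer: 18/154253 ≈ 0.00011669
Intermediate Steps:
o(j) = -(47 + j)/(18*j) (o(j) = -(j + 47)/(6*(j + (j + j))) = -(47 + j)/(6*(j + 2*j)) = -(47 + j)/(6*(3*j)) = -(47 + j)*1/(3*j)/6 = -(47 + j)/(18*j))
1/o(1/(-2581 - 701)) = 1/((-47 - 1/(-2581 - 701))/(18*(1/(-2581 - 701)))) = 1/((-47 - 1/(-3282))/(18*(1/(-3282)))) = 1/((-47 - 1*(-1/3282))/(18*(-1/3282))) = 1/((1/18)*(-3282)*(-47 + 1/3282)) = 1/((1/18)*(-3282)*(-154253/3282)) = 1/(154253/18) = 18/154253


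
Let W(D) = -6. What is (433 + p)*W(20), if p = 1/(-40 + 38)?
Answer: -2595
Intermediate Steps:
p = -½ (p = 1/(-2) = -½ ≈ -0.50000)
(433 + p)*W(20) = (433 - ½)*(-6) = (865/2)*(-6) = -2595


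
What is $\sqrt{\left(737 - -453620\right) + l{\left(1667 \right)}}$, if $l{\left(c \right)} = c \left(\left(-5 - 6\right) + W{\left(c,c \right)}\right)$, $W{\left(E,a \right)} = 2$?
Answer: $\sqrt{439354} \approx 662.84$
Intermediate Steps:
$l{\left(c \right)} = - 9 c$ ($l{\left(c \right)} = c \left(\left(-5 - 6\right) + 2\right) = c \left(-11 + 2\right) = c \left(-9\right) = - 9 c$)
$\sqrt{\left(737 - -453620\right) + l{\left(1667 \right)}} = \sqrt{\left(737 - -453620\right) - 15003} = \sqrt{\left(737 + 453620\right) - 15003} = \sqrt{454357 - 15003} = \sqrt{439354}$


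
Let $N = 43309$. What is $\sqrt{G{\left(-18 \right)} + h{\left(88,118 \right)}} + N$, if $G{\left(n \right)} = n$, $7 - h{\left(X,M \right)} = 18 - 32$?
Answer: $43309 + \sqrt{3} \approx 43311.0$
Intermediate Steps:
$h{\left(X,M \right)} = 21$ ($h{\left(X,M \right)} = 7 - \left(18 - 32\right) = 7 - -14 = 7 + 14 = 21$)
$\sqrt{G{\left(-18 \right)} + h{\left(88,118 \right)}} + N = \sqrt{-18 + 21} + 43309 = \sqrt{3} + 43309 = 43309 + \sqrt{3}$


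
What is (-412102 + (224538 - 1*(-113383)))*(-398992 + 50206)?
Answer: 25873294266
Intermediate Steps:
(-412102 + (224538 - 1*(-113383)))*(-398992 + 50206) = (-412102 + (224538 + 113383))*(-348786) = (-412102 + 337921)*(-348786) = -74181*(-348786) = 25873294266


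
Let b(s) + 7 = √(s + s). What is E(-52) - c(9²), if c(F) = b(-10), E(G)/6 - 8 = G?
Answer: -257 - 2*I*√5 ≈ -257.0 - 4.4721*I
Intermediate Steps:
E(G) = 48 + 6*G
b(s) = -7 + √2*√s (b(s) = -7 + √(s + s) = -7 + √(2*s) = -7 + √2*√s)
c(F) = -7 + 2*I*√5 (c(F) = -7 + √2*√(-10) = -7 + √2*(I*√10) = -7 + 2*I*√5)
E(-52) - c(9²) = (48 + 6*(-52)) - (-7 + 2*I*√5) = (48 - 312) + (7 - 2*I*√5) = -264 + (7 - 2*I*√5) = -257 - 2*I*√5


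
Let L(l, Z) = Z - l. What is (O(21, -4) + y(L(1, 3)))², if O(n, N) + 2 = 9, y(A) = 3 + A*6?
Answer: 484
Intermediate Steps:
y(A) = 3 + 6*A
O(n, N) = 7 (O(n, N) = -2 + 9 = 7)
(O(21, -4) + y(L(1, 3)))² = (7 + (3 + 6*(3 - 1*1)))² = (7 + (3 + 6*(3 - 1)))² = (7 + (3 + 6*2))² = (7 + (3 + 12))² = (7 + 15)² = 22² = 484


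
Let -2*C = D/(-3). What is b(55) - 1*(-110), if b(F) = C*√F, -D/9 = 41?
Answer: 110 - 123*√55/2 ≈ -346.10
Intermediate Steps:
D = -369 (D = -9*41 = -369)
C = -123/2 (C = -(-369)/(2*(-3)) = -(-369)*(-1)/(2*3) = -½*123 = -123/2 ≈ -61.500)
b(F) = -123*√F/2
b(55) - 1*(-110) = -123*√55/2 - 1*(-110) = -123*√55/2 + 110 = 110 - 123*√55/2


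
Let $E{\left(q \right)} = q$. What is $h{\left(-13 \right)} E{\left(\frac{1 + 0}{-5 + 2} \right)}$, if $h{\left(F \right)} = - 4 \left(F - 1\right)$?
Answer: $- \frac{56}{3} \approx -18.667$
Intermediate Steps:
$h{\left(F \right)} = 4 - 4 F$ ($h{\left(F \right)} = - 4 \left(-1 + F\right) = 4 - 4 F$)
$h{\left(-13 \right)} E{\left(\frac{1 + 0}{-5 + 2} \right)} = \left(4 - -52\right) \frac{1 + 0}{-5 + 2} = \left(4 + 52\right) 1 \frac{1}{-3} = 56 \cdot 1 \left(- \frac{1}{3}\right) = 56 \left(- \frac{1}{3}\right) = - \frac{56}{3}$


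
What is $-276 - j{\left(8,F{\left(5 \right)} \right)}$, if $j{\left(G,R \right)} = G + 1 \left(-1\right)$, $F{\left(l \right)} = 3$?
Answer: $-283$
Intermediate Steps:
$j{\left(G,R \right)} = -1 + G$ ($j{\left(G,R \right)} = G - 1 = -1 + G$)
$-276 - j{\left(8,F{\left(5 \right)} \right)} = -276 - \left(-1 + 8\right) = -276 - 7 = -283$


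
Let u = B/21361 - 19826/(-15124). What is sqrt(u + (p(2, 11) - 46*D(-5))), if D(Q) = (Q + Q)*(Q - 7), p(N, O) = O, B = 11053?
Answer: I*sqrt(143696145985603568038)/161531882 ≈ 74.21*I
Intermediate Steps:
D(Q) = 2*Q*(-7 + Q) (D(Q) = (2*Q)*(-7 + Q) = 2*Q*(-7 + Q))
u = 295334379/161531882 (u = 11053/21361 - 19826/(-15124) = 11053*(1/21361) - 19826*(-1/15124) = 11053/21361 + 9913/7562 = 295334379/161531882 ≈ 1.8283)
sqrt(u + (p(2, 11) - 46*D(-5))) = sqrt(295334379/161531882 + (11 - 92*(-5)*(-7 - 5))) = sqrt(295334379/161531882 + (11 - 92*(-5)*(-12))) = sqrt(295334379/161531882 + (11 - 46*120)) = sqrt(295334379/161531882 + (11 - 5520)) = sqrt(295334379/161531882 - 5509) = sqrt(-889583803559/161531882) = I*sqrt(143696145985603568038)/161531882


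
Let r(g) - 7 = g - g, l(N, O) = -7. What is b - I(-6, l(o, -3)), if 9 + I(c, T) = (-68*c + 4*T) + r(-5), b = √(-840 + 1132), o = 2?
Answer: -378 + 2*√73 ≈ -360.91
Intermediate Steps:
r(g) = 7 (r(g) = 7 + (g - g) = 7 + 0 = 7)
b = 2*√73 (b = √292 = 2*√73 ≈ 17.088)
I(c, T) = -2 - 68*c + 4*T (I(c, T) = -9 + ((-68*c + 4*T) + 7) = -9 + (7 - 68*c + 4*T) = -2 - 68*c + 4*T)
b - I(-6, l(o, -3)) = 2*√73 - (-2 - 68*(-6) + 4*(-7)) = 2*√73 - (-2 + 408 - 28) = 2*√73 - 1*378 = 2*√73 - 378 = -378 + 2*√73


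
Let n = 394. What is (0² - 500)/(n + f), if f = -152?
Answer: -250/121 ≈ -2.0661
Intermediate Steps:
(0² - 500)/(n + f) = (0² - 500)/(394 - 152) = (0 - 500)/242 = -500*1/242 = -250/121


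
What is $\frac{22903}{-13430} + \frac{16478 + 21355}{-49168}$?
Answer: $- \frac{817095947}{330163120} \approx -2.4748$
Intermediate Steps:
$\frac{22903}{-13430} + \frac{16478 + 21355}{-49168} = 22903 \left(- \frac{1}{13430}\right) + 37833 \left(- \frac{1}{49168}\right) = - \frac{22903}{13430} - \frac{37833}{49168} = - \frac{817095947}{330163120}$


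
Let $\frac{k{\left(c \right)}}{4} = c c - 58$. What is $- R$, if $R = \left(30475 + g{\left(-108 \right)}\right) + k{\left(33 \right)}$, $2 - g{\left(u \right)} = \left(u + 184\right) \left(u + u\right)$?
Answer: $-51017$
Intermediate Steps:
$k{\left(c \right)} = -232 + 4 c^{2}$ ($k{\left(c \right)} = 4 \left(c c - 58\right) = 4 \left(c^{2} - 58\right) = 4 \left(-58 + c^{2}\right) = -232 + 4 c^{2}$)
$g{\left(u \right)} = 2 - 2 u \left(184 + u\right)$ ($g{\left(u \right)} = 2 - \left(u + 184\right) \left(u + u\right) = 2 - \left(184 + u\right) 2 u = 2 - 2 u \left(184 + u\right)$)
$R = 51017$ ($R = \left(30475 - \left(-39746 + 23328\right)\right) - \left(232 - 4 \cdot 33^{2}\right) = \left(30475 + \left(2 + 39744 - 23328\right)\right) + \left(-232 + 4 \cdot 1089\right) = \left(30475 + \left(2 + 39744 - 23328\right)\right) + \left(-232 + 4356\right) = \left(30475 + 16418\right) + 4124 = 46893 + 4124 = 51017$)
$- R = \left(-1\right) 51017 = -51017$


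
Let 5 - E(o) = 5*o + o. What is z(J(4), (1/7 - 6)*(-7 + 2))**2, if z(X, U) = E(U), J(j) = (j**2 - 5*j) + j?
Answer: 1428025/49 ≈ 29143.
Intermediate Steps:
J(j) = j**2 - 4*j
E(o) = 5 - 6*o (E(o) = 5 - (5*o + o) = 5 - 6*o)
z(X, U) = 5 - 6*U
z(J(4), (1/7 - 6)*(-7 + 2))**2 = (5 - 6*(1/7 - 6)*(-7 + 2))**2 = (5 - 6*(1/7 - 6)*(-5))**2 = (5 - (-246)*(-5)/7)**2 = (5 - 6*205/7)**2 = (5 - 1230/7)**2 = (-1195/7)**2 = 1428025/49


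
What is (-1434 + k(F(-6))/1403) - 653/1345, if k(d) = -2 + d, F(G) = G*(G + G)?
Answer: -2706830199/1887035 ≈ -1434.4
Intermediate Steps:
F(G) = 2*G² (F(G) = G*(2*G) = 2*G²)
(-1434 + k(F(-6))/1403) - 653/1345 = (-1434 + (-2 + 2*(-6)²)/1403) - 653/1345 = (-1434 + (-2 + 2*36)*(1/1403)) - 653*1/1345 = (-1434 + (-2 + 72)*(1/1403)) - 653/1345 = (-1434 + 70*(1/1403)) - 653/1345 = (-1434 + 70/1403) - 653/1345 = -2011832/1403 - 653/1345 = -2706830199/1887035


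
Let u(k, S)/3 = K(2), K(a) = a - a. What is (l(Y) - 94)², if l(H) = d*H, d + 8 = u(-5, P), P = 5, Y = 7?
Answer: 22500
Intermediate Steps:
K(a) = 0
u(k, S) = 0 (u(k, S) = 3*0 = 0)
d = -8 (d = -8 + 0 = -8)
l(H) = -8*H
(l(Y) - 94)² = (-8*7 - 94)² = (-56 - 94)² = (-150)² = 22500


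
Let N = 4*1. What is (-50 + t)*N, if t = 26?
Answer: -96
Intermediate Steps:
N = 4
(-50 + t)*N = (-50 + 26)*4 = -24*4 = -96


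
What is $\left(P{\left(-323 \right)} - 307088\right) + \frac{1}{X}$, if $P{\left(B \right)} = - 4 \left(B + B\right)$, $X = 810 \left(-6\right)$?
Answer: $- \frac{1479889441}{4860} \approx -3.045 \cdot 10^{5}$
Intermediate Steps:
$X = -4860$
$P{\left(B \right)} = - 8 B$ ($P{\left(B \right)} = - 4 \cdot 2 B = - 8 B$)
$\left(P{\left(-323 \right)} - 307088\right) + \frac{1}{X} = \left(\left(-8\right) \left(-323\right) - 307088\right) + \frac{1}{-4860} = \left(2584 - 307088\right) - \frac{1}{4860} = -304504 - \frac{1}{4860} = - \frac{1479889441}{4860}$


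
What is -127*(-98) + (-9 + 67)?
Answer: 12504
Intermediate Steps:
-127*(-98) + (-9 + 67) = 12446 + 58 = 12504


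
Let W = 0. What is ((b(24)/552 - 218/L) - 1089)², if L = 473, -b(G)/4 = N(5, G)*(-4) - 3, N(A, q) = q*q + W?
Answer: 544790750607009/473410564 ≈ 1.1508e+6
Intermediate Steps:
N(A, q) = q² (N(A, q) = q*q + 0 = q² + 0 = q²)
b(G) = 12 + 16*G² (b(G) = -4*(G²*(-4) - 3) = -4*(-4*G² - 3) = -4*(-3 - 4*G²) = 12 + 16*G²)
((b(24)/552 - 218/L) - 1089)² = (((12 + 16*24²)/552 - 218/473) - 1089)² = (((12 + 16*576)*(1/552) - 218*1/473) - 1089)² = (((12 + 9216)*(1/552) - 218/473) - 1089)² = ((9228*(1/552) - 218/473) - 1089)² = ((769/46 - 218/473) - 1089)² = (353709/21758 - 1089)² = (-23340753/21758)² = 544790750607009/473410564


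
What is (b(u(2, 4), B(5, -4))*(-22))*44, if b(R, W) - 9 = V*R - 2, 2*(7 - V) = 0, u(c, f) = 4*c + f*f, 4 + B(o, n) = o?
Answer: -169400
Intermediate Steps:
B(o, n) = -4 + o
u(c, f) = f² + 4*c (u(c, f) = 4*c + f² = f² + 4*c)
V = 7 (V = 7 - ½*0 = 7 + 0 = 7)
b(R, W) = 7 + 7*R (b(R, W) = 9 + (7*R - 2) = 9 + (-2 + 7*R) = 7 + 7*R)
(b(u(2, 4), B(5, -4))*(-22))*44 = ((7 + 7*(4² + 4*2))*(-22))*44 = ((7 + 7*(16 + 8))*(-22))*44 = ((7 + 7*24)*(-22))*44 = ((7 + 168)*(-22))*44 = (175*(-22))*44 = -3850*44 = -169400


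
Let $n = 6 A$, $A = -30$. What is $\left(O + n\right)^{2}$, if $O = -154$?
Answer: $111556$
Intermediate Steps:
$n = -180$ ($n = 6 \left(-30\right) = -180$)
$\left(O + n\right)^{2} = \left(-154 - 180\right)^{2} = \left(-334\right)^{2} = 111556$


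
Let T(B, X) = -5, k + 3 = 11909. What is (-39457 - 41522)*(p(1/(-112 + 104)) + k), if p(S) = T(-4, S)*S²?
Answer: -61704297441/64 ≈ -9.6413e+8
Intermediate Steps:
k = 11906 (k = -3 + 11909 = 11906)
p(S) = -5*S²
(-39457 - 41522)*(p(1/(-112 + 104)) + k) = (-39457 - 41522)*(-5/(-112 + 104)² + 11906) = -80979*(-5*(1/(-8))² + 11906) = -80979*(-5*(-⅛)² + 11906) = -80979*(-5*1/64 + 11906) = -80979*(-5/64 + 11906) = -80979*761979/64 = -61704297441/64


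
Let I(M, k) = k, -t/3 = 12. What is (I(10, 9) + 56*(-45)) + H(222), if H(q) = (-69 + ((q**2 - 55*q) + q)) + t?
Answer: 34680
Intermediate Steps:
t = -36 (t = -3*12 = -36)
H(q) = -105 + q**2 - 54*q (H(q) = (-69 + ((q**2 - 55*q) + q)) - 36 = (-69 + (q**2 - 54*q)) - 36 = (-69 + q**2 - 54*q) - 36 = -105 + q**2 - 54*q)
(I(10, 9) + 56*(-45)) + H(222) = (9 + 56*(-45)) + (-105 + 222**2 - 54*222) = (9 - 2520) + (-105 + 49284 - 11988) = -2511 + 37191 = 34680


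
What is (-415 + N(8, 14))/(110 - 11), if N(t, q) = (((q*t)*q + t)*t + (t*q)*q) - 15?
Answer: 4582/33 ≈ 138.85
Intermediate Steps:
N(t, q) = -15 + t*q**2 + t*(t + t*q**2) (N(t, q) = ((t*q**2 + t)*t + (q*t)*q) - 15 = ((t + t*q**2)*t + t*q**2) - 15 = (t*(t + t*q**2) + t*q**2) - 15 = (t*q**2 + t*(t + t*q**2)) - 15 = -15 + t*q**2 + t*(t + t*q**2))
(-415 + N(8, 14))/(110 - 11) = (-415 + (-15 + 8**2 + 8*14**2 + 14**2*8**2))/(110 - 11) = (-415 + (-15 + 64 + 8*196 + 196*64))/99 = (-415 + (-15 + 64 + 1568 + 12544))*(1/99) = (-415 + 14161)*(1/99) = 13746*(1/99) = 4582/33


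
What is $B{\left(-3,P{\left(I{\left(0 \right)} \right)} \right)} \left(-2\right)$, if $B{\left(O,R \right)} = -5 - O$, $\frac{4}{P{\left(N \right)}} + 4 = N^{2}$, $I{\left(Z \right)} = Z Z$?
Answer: $4$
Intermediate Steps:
$I{\left(Z \right)} = Z^{2}$
$P{\left(N \right)} = \frac{4}{-4 + N^{2}}$
$B{\left(-3,P{\left(I{\left(0 \right)} \right)} \right)} \left(-2\right) = \left(-5 - -3\right) \left(-2\right) = \left(-5 + 3\right) \left(-2\right) = \left(-2\right) \left(-2\right) = 4$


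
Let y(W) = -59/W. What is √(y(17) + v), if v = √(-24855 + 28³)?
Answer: √(-1003 + 289*I*√2903)/17 ≈ 5.026 + 5.3601*I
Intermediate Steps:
v = I*√2903 (v = √(-24855 + 21952) = √(-2903) = I*√2903 ≈ 53.88*I)
√(y(17) + v) = √(-59/17 + I*√2903)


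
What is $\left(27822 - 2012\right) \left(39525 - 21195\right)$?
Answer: $473097300$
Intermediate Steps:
$\left(27822 - 2012\right) \left(39525 - 21195\right) = 25810 \cdot 18330 = 473097300$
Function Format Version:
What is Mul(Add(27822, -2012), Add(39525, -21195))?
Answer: 473097300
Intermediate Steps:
Mul(Add(27822, -2012), Add(39525, -21195)) = Mul(25810, 18330) = 473097300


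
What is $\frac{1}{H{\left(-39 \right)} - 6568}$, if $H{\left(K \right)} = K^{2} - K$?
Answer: $- \frac{1}{5008} \approx -0.00019968$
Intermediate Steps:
$\frac{1}{H{\left(-39 \right)} - 6568} = \frac{1}{- 39 \left(-1 - 39\right) - 6568} = \frac{1}{\left(-39\right) \left(-40\right) - 6568} = \frac{1}{1560 - 6568} = \frac{1}{-5008} = - \frac{1}{5008}$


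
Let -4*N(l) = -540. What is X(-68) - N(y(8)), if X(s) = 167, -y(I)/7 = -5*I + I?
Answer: 32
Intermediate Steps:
y(I) = 28*I (y(I) = -7*(-5*I + I) = -(-28)*I = 28*I)
N(l) = 135 (N(l) = -¼*(-540) = 135)
X(-68) - N(y(8)) = 167 - 1*135 = 167 - 135 = 32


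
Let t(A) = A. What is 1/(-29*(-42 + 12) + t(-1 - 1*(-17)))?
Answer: 1/886 ≈ 0.0011287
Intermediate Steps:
1/(-29*(-42 + 12) + t(-1 - 1*(-17))) = 1/(-29*(-42 + 12) + (-1 - 1*(-17))) = 1/(-29*(-30) + (-1 + 17)) = 1/(870 + 16) = 1/886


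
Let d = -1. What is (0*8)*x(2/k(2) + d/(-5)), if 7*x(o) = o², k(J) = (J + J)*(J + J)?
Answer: 0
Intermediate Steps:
k(J) = 4*J² (k(J) = (2*J)*(2*J) = 4*J²)
x(o) = o²/7
(0*8)*x(2/k(2) + d/(-5)) = (0*8)*((2/((4*2²)) - 1/(-5))²/7) = 0*((2/((4*4)) - 1*(-⅕))²/7) = 0*((2/16 + ⅕)²/7) = 0*((2*(1/16) + ⅕)²/7) = 0*((⅛ + ⅕)²/7) = 0*((13/40)²/7) = 0*((⅐)*(169/1600)) = 0*(169/11200) = 0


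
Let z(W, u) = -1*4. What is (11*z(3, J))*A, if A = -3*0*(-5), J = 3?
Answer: 0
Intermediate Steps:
A = 0 (A = 0*(-5) = 0)
z(W, u) = -4
(11*z(3, J))*A = (11*(-4))*0 = -44*0 = 0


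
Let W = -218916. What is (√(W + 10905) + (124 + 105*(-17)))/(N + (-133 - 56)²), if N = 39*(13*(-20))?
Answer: -1661/25581 + I*√208011/25581 ≈ -0.064931 + 0.017829*I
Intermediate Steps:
N = -10140 (N = 39*(-260) = -10140)
(√(W + 10905) + (124 + 105*(-17)))/(N + (-133 - 56)²) = (√(-218916 + 10905) + (124 + 105*(-17)))/(-10140 + (-133 - 56)²) = (√(-208011) + (124 - 1785))/(-10140 + (-189)²) = (I*√208011 - 1661)/(-10140 + 35721) = (-1661 + I*√208011)/25581 = (-1661 + I*√208011)*(1/25581) = -1661/25581 + I*√208011/25581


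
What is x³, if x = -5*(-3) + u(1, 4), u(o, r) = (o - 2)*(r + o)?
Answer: 1000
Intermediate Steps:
u(o, r) = (-2 + o)*(o + r)
x = 10 (x = -5*(-3) + (1² - 2*1 - 2*4 + 1*4) = 15 + (1 - 2 - 8 + 4) = 15 - 5 = 10)
x³ = 10³ = 1000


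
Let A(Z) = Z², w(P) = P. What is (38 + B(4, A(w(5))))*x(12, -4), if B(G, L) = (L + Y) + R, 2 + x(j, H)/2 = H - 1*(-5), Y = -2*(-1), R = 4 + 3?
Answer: -144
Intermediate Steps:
R = 7
Y = 2
x(j, H) = 6 + 2*H (x(j, H) = -4 + 2*(H - 1*(-5)) = -4 + 2*(H + 5) = -4 + 2*(5 + H) = -4 + (10 + 2*H) = 6 + 2*H)
B(G, L) = 9 + L (B(G, L) = (L + 2) + 7 = (2 + L) + 7 = 9 + L)
(38 + B(4, A(w(5))))*x(12, -4) = (38 + (9 + 5²))*(6 + 2*(-4)) = (38 + (9 + 25))*(6 - 8) = (38 + 34)*(-2) = 72*(-2) = -144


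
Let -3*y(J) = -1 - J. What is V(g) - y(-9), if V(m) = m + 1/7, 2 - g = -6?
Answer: 227/21 ≈ 10.810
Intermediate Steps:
y(J) = 1/3 + J/3 (y(J) = -(-1 - J)/3 = 1/3 + J/3)
g = 8 (g = 2 - 1*(-6) = 2 + 6 = 8)
V(m) = 1/7 + m (V(m) = m + 1/7 = 1/7 + m)
V(g) - y(-9) = (1/7 + 8) - (1/3 + (1/3)*(-9)) = 57/7 - (1/3 - 3) = 57/7 - 1*(-8/3) = 57/7 + 8/3 = 227/21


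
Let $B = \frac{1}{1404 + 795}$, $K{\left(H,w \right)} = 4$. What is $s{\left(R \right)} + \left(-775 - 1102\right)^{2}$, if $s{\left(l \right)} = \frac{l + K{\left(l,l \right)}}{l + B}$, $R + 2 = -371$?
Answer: $\frac{2889762818585}{820226} \approx 3.5231 \cdot 10^{6}$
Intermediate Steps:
$R = -373$ ($R = -2 - 371 = -373$)
$B = \frac{1}{2199} \approx 0.00045475$
$s{\left(l \right)} = \frac{4 + l}{\frac{1}{2199} + l}$ ($s{\left(l \right)} = \frac{l + 4}{l + \frac{1}{2199}} = \frac{4 + l}{\frac{1}{2199} + l}$)
$s{\left(R \right)} + \left(-775 - 1102\right)^{2} = \frac{2199 \left(4 - 373\right)}{1 + 2199 \left(-373\right)} + \left(-775 - 1102\right)^{2} = 2199 \frac{1}{1 - 820227} \left(-369\right) + \left(-1877\right)^{2} = 2199 \frac{1}{-820226} \left(-369\right) + 3523129 = 2199 \left(- \frac{1}{820226}\right) \left(-369\right) + 3523129 = \frac{811431}{820226} + 3523129 = \frac{2889762818585}{820226}$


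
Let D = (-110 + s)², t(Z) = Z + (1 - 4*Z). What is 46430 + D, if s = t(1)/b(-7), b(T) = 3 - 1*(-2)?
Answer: 1465454/25 ≈ 58618.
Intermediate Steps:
b(T) = 5 (b(T) = 3 + 2 = 5)
t(Z) = 1 - 3*Z
s = -⅖ (s = (1 - 3*1)/5 = (1 - 3)*(⅕) = -2*⅕ = -⅖ ≈ -0.40000)
D = 304704/25 (D = (-110 - ⅖)² = (-552/5)² = 304704/25 ≈ 12188.)
46430 + D = 46430 + 304704/25 = 1465454/25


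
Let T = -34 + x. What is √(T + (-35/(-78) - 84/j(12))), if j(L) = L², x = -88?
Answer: I*√82563/26 ≈ 11.051*I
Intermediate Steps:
T = -122 (T = -34 - 88 = -122)
√(T + (-35/(-78) - 84/j(12))) = √(-122 + (-35/(-78) - 84/(12²))) = √(-122 + (-35*(-1/78) - 84/144)) = √(-122 + (35/78 - 84*1/144)) = √(-122 + (35/78 - 7/12)) = √(-122 - 7/52) = √(-6351/52) = I*√82563/26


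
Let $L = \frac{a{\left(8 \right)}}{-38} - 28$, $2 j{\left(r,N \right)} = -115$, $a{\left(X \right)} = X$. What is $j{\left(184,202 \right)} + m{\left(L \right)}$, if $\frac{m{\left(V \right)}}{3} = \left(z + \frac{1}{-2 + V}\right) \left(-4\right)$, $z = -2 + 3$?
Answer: $- \frac{39665}{574} \approx -69.103$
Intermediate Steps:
$z = 1$
$j{\left(r,N \right)} = - \frac{115}{2}$ ($j{\left(r,N \right)} = \frac{1}{2} \left(-115\right) = - \frac{115}{2}$)
$L = - \frac{536}{19}$ ($L = \frac{8}{-38} - 28 = 8 \left(- \frac{1}{38}\right) - 28 = - \frac{4}{19} - 28 = - \frac{536}{19} \approx -28.211$)
$m{\left(V \right)} = -12 - \frac{12}{-2 + V}$ ($m{\left(V \right)} = 3 \left(1 + \frac{1}{-2 + V}\right) \left(-4\right) = 3 \left(-4 - \frac{4}{-2 + V}\right) = -12 - \frac{12}{-2 + V}$)
$j{\left(184,202 \right)} + m{\left(L \right)} = - \frac{115}{2} + \frac{12 \left(1 - - \frac{536}{19}\right)}{-2 - \frac{536}{19}} = - \frac{115}{2} + \frac{12 \left(1 + \frac{536}{19}\right)}{- \frac{574}{19}} = - \frac{115}{2} + 12 \left(- \frac{19}{574}\right) \frac{555}{19} = - \frac{115}{2} - \frac{3330}{287} = - \frac{39665}{574}$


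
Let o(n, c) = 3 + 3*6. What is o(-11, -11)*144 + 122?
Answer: 3146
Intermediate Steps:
o(n, c) = 21 (o(n, c) = 3 + 18 = 21)
o(-11, -11)*144 + 122 = 21*144 + 122 = 3024 + 122 = 3146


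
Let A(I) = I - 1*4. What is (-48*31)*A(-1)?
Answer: 7440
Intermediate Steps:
A(I) = -4 + I (A(I) = I - 4 = -4 + I)
(-48*31)*A(-1) = (-48*31)*(-4 - 1) = -1488*(-5) = 7440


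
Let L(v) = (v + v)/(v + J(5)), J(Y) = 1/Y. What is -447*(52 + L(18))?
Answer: -2195664/91 ≈ -24128.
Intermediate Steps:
J(Y) = 1/Y
L(v) = 2*v/(⅕ + v) (L(v) = (v + v)/(v + 1/5) = (2*v)/(v + ⅕) = (2*v)/(⅕ + v) = 2*v/(⅕ + v))
-447*(52 + L(18)) = -447*(52 + 10*18/(1 + 5*18)) = -447*(52 + 10*18/(1 + 90)) = -447*(52 + 10*18/91) = -447*(52 + 10*18*(1/91)) = -447*(52 + 180/91) = -447*4912/91 = -2195664/91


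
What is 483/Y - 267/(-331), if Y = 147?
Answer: 9482/2317 ≈ 4.0924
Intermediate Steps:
483/Y - 267/(-331) = 483/147 - 267/(-331) = 483*(1/147) - 267*(-1/331) = 23/7 + 267/331 = 9482/2317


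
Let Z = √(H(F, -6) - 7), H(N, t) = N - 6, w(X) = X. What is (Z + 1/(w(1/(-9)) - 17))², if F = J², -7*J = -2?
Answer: (9 - 22*I*√633)²/23716 ≈ -12.915 - 0.4201*I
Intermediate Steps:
J = 2/7 (J = -⅐*(-2) = 2/7 ≈ 0.28571)
F = 4/49 (F = (2/7)² = 4/49 ≈ 0.081633)
H(N, t) = -6 + N
Z = I*√633/7 (Z = √((-6 + 4/49) - 7) = √(-290/49 - 7) = √(-633/49) = I*√633/7 ≈ 3.5942*I)
(Z + 1/(w(1/(-9)) - 17))² = (I*√633/7 + 1/(1/(-9) - 17))² = (I*√633/7 + 1/(-⅑ - 17))² = (I*√633/7 + 1/(-154/9))² = (I*√633/7 - 9/154)² = (-9/154 + I*√633/7)²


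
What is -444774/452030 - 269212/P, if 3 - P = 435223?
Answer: -1797065998/4918312415 ≈ -0.36538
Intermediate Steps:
P = -435220 (P = 3 - 1*435223 = 3 - 435223 = -435220)
-444774/452030 - 269212/P = -444774/452030 - 269212/(-435220) = -444774*1/452030 - 269212*(-1/435220) = -222387/226015 + 67303/108805 = -1797065998/4918312415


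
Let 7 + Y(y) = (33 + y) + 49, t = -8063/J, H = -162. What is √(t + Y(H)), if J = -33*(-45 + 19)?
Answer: I*√586482/78 ≈ 9.8182*I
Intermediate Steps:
J = 858 (J = -33*(-26) = 858)
t = -733/78 (t = -8063/858 = -8063*1/858 = -733/78 ≈ -9.3974)
Y(y) = 75 + y (Y(y) = -7 + ((33 + y) + 49) = -7 + (82 + y) = 75 + y)
√(t + Y(H)) = √(-733/78 + (75 - 162)) = √(-733/78 - 87) = √(-7519/78) = I*√586482/78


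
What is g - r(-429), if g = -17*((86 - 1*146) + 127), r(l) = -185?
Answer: -954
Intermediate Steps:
g = -1139 (g = -17*((86 - 146) + 127) = -17*(-60 + 127) = -17*67 = -1139)
g - r(-429) = -1139 - 1*(-185) = -1139 + 185 = -954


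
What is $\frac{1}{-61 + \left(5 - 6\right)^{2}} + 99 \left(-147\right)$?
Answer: $- \frac{873181}{60} \approx -14553.0$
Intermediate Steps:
$\frac{1}{-61 + \left(5 - 6\right)^{2}} + 99 \left(-147\right) = \frac{1}{-61 + \left(-1\right)^{2}} - 14553 = \frac{1}{-61 + 1} - 14553 = \frac{1}{-60} - 14553 = - \frac{1}{60} - 14553 = - \frac{873181}{60}$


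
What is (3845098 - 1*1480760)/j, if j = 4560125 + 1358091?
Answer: 1182169/2959108 ≈ 0.39950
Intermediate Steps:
j = 5918216
(3845098 - 1*1480760)/j = (3845098 - 1*1480760)/5918216 = (3845098 - 1480760)*(1/5918216) = 2364338*(1/5918216) = 1182169/2959108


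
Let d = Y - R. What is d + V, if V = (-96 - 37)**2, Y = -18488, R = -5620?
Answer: 4821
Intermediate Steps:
d = -12868 (d = -18488 - 1*(-5620) = -18488 + 5620 = -12868)
V = 17689 (V = (-133)**2 = 17689)
d + V = -12868 + 17689 = 4821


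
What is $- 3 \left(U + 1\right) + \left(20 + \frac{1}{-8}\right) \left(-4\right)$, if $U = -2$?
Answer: $- \frac{153}{2} \approx -76.5$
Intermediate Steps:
$- 3 \left(U + 1\right) + \left(20 + \frac{1}{-8}\right) \left(-4\right) = - 3 \left(-2 + 1\right) + \left(20 + \frac{1}{-8}\right) \left(-4\right) = \left(-3\right) \left(-1\right) + \left(20 - \frac{1}{8}\right) \left(-4\right) = 3 + \frac{159}{8} \left(-4\right) = 3 - \frac{159}{2} = - \frac{153}{2}$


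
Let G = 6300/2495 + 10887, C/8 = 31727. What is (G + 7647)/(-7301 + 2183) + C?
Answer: 108034477331/425647 ≈ 2.5381e+5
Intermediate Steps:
C = 253816 (C = 8*31727 = 253816)
G = 5433873/499 (G = 6300*(1/2495) + 10887 = 1260/499 + 10887 = 5433873/499 ≈ 10890.)
(G + 7647)/(-7301 + 2183) + C = (5433873/499 + 7647)/(-7301 + 2183) + 253816 = (9249726/499)/(-5118) + 253816 = (9249726/499)*(-1/5118) + 253816 = -1541621/425647 + 253816 = 108034477331/425647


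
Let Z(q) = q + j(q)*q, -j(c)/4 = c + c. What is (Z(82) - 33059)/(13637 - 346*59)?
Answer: 9641/753 ≈ 12.803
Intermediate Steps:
j(c) = -8*c (j(c) = -4*(c + c) = -8*c)
Z(q) = q - 8*q² (Z(q) = q + (-8*q)*q = q - 8*q²)
(Z(82) - 33059)/(13637 - 346*59) = (82*(1 - 8*82) - 33059)/(13637 - 346*59) = (82*(1 - 656) - 33059)/(13637 - 20414) = (82*(-655) - 33059)/(-6777) = (-53710 - 33059)*(-1/6777) = -86769*(-1/6777) = 9641/753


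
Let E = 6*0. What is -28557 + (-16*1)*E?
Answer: -28557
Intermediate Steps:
E = 0
-28557 + (-16*1)*E = -28557 - 16*1*0 = -28557 - 16*0 = -28557 + 0 = -28557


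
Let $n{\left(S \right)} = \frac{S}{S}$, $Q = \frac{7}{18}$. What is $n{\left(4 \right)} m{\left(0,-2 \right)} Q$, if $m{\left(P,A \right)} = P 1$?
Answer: $0$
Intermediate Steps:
$m{\left(P,A \right)} = P$
$Q = \frac{7}{18}$ ($Q = 7 \cdot \frac{1}{18} = \frac{7}{18} \approx 0.38889$)
$n{\left(S \right)} = 1$
$n{\left(4 \right)} m{\left(0,-2 \right)} Q = 1 \cdot 0 \cdot \frac{7}{18} = 0 \cdot \frac{7}{18} = 0$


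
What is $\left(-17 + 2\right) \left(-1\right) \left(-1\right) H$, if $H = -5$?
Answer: $75$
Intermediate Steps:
$\left(-17 + 2\right) \left(-1\right) \left(-1\right) H = \left(-17 + 2\right) \left(-1\right) \left(-1\right) \left(-5\right) = - 15 \cdot 1 \left(-5\right) = \left(-15\right) \left(-5\right) = 75$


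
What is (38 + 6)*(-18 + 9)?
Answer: -396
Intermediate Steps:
(38 + 6)*(-18 + 9) = 44*(-9) = -396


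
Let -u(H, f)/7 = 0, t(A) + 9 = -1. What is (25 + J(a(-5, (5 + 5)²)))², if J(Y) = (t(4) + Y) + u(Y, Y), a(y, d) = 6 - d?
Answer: 6241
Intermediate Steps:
t(A) = -10 (t(A) = -9 - 1 = -10)
u(H, f) = 0 (u(H, f) = -7*0 = 0)
J(Y) = -10 + Y (J(Y) = (-10 + Y) + 0 = -10 + Y)
(25 + J(a(-5, (5 + 5)²)))² = (25 + (-10 + (6 - (5 + 5)²)))² = (25 + (-10 + (6 - 1*10²)))² = (25 + (-10 + (6 - 1*100)))² = (25 + (-10 + (6 - 100)))² = (25 + (-10 - 94))² = (25 - 104)² = (-79)² = 6241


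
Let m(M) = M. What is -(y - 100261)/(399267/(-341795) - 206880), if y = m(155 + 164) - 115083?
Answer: -24498156625/23570316289 ≈ -1.0394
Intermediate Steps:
y = -114764 (y = (155 + 164) - 115083 = 319 - 115083 = -114764)
-(y - 100261)/(399267/(-341795) - 206880) = -(-114764 - 100261)/(399267/(-341795) - 206880) = -(-215025)/(399267*(-1/341795) - 206880) = -(-215025)/(-399267/341795 - 206880) = -(-215025)/(-70710948867/341795) = -(-215025)*(-341795)/70710948867 = -1*24498156625/23570316289 = -24498156625/23570316289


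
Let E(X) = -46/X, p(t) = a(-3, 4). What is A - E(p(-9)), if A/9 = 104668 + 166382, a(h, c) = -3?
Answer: 7318304/3 ≈ 2.4394e+6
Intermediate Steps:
p(t) = -3
A = 2439450 (A = 9*(104668 + 166382) = 9*271050 = 2439450)
A - E(p(-9)) = 2439450 - (-46)/(-3) = 2439450 - (-46)*(-1)/3 = 2439450 - 1*46/3 = 2439450 - 46/3 = 7318304/3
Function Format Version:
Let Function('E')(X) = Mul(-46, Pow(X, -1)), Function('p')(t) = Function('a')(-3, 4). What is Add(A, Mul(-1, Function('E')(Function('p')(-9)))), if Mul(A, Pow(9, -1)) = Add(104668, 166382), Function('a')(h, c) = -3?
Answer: Rational(7318304, 3) ≈ 2.4394e+6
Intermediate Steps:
Function('p')(t) = -3
A = 2439450 (A = Mul(9, Add(104668, 166382)) = Mul(9, 271050) = 2439450)
Add(A, Mul(-1, Function('E')(Function('p')(-9)))) = Add(2439450, Mul(-1, Mul(-46, Pow(-3, -1)))) = Add(2439450, Mul(-1, Mul(-46, Rational(-1, 3)))) = Add(2439450, Mul(-1, Rational(46, 3))) = Add(2439450, Rational(-46, 3)) = Rational(7318304, 3)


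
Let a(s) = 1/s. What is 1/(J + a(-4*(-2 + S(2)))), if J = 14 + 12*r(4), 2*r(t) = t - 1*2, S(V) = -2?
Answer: 16/417 ≈ 0.038369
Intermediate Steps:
r(t) = -1 + t/2 (r(t) = (t - 1*2)/2 = (t - 2)/2 = (-2 + t)/2 = -1 + t/2)
J = 26 (J = 14 + 12*(-1 + (1/2)*4) = 14 + 12*(-1 + 2) = 14 + 12*1 = 14 + 12 = 26)
1/(J + a(-4*(-2 + S(2)))) = 1/(26 + 1/(-4*(-2 - 2))) = 1/(26 + 1/(-4*(-4))) = 1/(26 + 1/16) = 1/(417/16) = 16/417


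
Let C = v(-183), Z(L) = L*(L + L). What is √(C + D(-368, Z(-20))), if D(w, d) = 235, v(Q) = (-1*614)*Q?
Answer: √112597 ≈ 335.55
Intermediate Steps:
Z(L) = 2*L² (Z(L) = L*(2*L) = 2*L²)
v(Q) = -614*Q
C = 112362 (C = -614*(-183) = 112362)
√(C + D(-368, Z(-20))) = √(112362 + 235) = √112597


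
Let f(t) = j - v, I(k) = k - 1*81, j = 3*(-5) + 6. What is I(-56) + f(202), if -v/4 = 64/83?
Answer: -11862/83 ≈ -142.92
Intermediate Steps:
v = -256/83 ≈ -3.0843
j = -9 (j = -15 + 6 = -9)
I(k) = -81 + k (I(k) = k - 81 = -81 + k)
f(t) = -491/83 (f(t) = -9 - 1*(-256/83) = -9 + 256/83 = -491/83)
I(-56) + f(202) = (-81 - 56) - 491/83 = -137 - 491/83 = -11862/83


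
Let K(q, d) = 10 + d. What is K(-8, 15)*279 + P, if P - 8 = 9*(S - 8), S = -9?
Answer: 6830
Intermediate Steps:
P = -145 (P = 8 + 9*(-9 - 8) = 8 + 9*(-17) = 8 - 153 = -145)
K(-8, 15)*279 + P = (10 + 15)*279 - 145 = 25*279 - 145 = 6975 - 145 = 6830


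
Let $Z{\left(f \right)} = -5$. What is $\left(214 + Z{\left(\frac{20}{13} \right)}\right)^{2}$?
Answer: $43681$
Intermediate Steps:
$\left(214 + Z{\left(\frac{20}{13} \right)}\right)^{2} = \left(214 - 5\right)^{2} = 209^{2} = 43681$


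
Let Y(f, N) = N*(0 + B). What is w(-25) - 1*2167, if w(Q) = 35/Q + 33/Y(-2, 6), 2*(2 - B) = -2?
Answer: -64997/30 ≈ -2166.6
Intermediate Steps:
B = 3 (B = 2 - ½*(-2) = 2 + 1 = 3)
Y(f, N) = 3*N (Y(f, N) = N*(0 + 3) = N*3 = 3*N)
w(Q) = 11/6 + 35/Q (w(Q) = 35/Q + 33/((3*6)) = 35/Q + 33/18 = 35/Q + 33*(1/18) = 35/Q + 11/6 = 11/6 + 35/Q)
w(-25) - 1*2167 = (11/6 + 35/(-25)) - 1*2167 = (11/6 + 35*(-1/25)) - 2167 = (11/6 - 7/5) - 2167 = 13/30 - 2167 = -64997/30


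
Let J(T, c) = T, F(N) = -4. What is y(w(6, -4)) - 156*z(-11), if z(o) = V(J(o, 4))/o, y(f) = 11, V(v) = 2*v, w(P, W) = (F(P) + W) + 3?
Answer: -301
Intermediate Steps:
w(P, W) = -1 + W (w(P, W) = (-4 + W) + 3 = -1 + W)
z(o) = 2 (z(o) = (2*o)/o = 2)
y(w(6, -4)) - 156*z(-11) = 11 - 156*2 = 11 - 312 = -301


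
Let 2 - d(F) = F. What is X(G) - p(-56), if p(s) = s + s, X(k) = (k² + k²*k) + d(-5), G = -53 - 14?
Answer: -296155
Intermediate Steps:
d(F) = 2 - F
G = -67
X(k) = 7 + k² + k³ (X(k) = (k² + k²*k) + (2 - 1*(-5)) = (k² + k³) + (2 + 5) = (k² + k³) + 7 = 7 + k² + k³)
p(s) = 2*s
X(G) - p(-56) = (7 + (-67)² + (-67)³) - 2*(-56) = (7 + 4489 - 300763) - 1*(-112) = -296267 + 112 = -296155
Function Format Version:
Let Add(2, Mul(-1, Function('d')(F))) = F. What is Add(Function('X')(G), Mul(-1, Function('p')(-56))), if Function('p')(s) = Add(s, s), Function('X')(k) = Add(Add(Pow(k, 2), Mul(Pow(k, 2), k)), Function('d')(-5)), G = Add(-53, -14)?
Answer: -296155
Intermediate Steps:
Function('d')(F) = Add(2, Mul(-1, F))
G = -67
Function('X')(k) = Add(7, Pow(k, 2), Pow(k, 3)) (Function('X')(k) = Add(Add(Pow(k, 2), Mul(Pow(k, 2), k)), Add(2, Mul(-1, -5))) = Add(Add(Pow(k, 2), Pow(k, 3)), Add(2, 5)) = Add(Add(Pow(k, 2), Pow(k, 3)), 7) = Add(7, Pow(k, 2), Pow(k, 3)))
Function('p')(s) = Mul(2, s)
Add(Function('X')(G), Mul(-1, Function('p')(-56))) = Add(Add(7, Pow(-67, 2), Pow(-67, 3)), Mul(-1, Mul(2, -56))) = Add(Add(7, 4489, -300763), Mul(-1, -112)) = Add(-296267, 112) = -296155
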